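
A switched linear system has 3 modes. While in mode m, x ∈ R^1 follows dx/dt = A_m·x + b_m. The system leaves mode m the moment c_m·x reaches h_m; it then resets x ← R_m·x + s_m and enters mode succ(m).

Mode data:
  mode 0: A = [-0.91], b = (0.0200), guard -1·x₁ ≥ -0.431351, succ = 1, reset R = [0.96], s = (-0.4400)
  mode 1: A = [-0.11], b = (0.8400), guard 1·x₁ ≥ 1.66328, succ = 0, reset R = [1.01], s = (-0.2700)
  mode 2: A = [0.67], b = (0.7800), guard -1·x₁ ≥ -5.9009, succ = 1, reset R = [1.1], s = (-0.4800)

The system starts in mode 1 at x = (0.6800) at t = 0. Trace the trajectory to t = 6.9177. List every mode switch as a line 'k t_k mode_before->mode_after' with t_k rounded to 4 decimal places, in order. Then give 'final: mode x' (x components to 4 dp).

1 1.3854 1->0
2 2.7271 0->1
3 4.9911 1->0
4 6.3328 0->1
final: 1 0.4515

Mode 1: guard c·x = 1.6633 hit at Δt = 1.3854 (t = 1.3854), x⁻ = (1.6633) → reset → x⁺ = (1.4099), jump to mode 0
Mode 0: guard c·x = -0.4314 hit at Δt = 1.3417 (t = 2.7271), x⁻ = (0.4314) → reset → x⁺ = (-0.0259), jump to mode 1
Mode 1: guard c·x = 1.6633 hit at Δt = 2.2640 (t = 4.9911), x⁻ = (1.6633) → reset → x⁺ = (1.4099), jump to mode 0
Mode 0: guard c·x = -0.4314 hit at Δt = 1.3417 (t = 6.3328), x⁻ = (0.4314) → reset → x⁺ = (-0.0259), jump to mode 1
Mode 1: flow for 0.5849 to horizon, guard not reached → x = (0.4515)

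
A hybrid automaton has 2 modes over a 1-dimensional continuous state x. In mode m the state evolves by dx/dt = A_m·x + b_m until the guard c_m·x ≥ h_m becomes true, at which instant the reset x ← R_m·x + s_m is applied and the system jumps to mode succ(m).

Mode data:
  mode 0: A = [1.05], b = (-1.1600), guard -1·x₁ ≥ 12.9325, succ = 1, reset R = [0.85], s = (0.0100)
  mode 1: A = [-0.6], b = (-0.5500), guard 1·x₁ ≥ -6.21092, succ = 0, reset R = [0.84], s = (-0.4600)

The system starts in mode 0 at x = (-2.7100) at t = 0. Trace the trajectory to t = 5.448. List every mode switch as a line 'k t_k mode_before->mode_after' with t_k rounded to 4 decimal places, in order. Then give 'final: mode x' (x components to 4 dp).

1 1.2408 0->1
2 2.3117 1->0
3 3.0045 0->1
4 4.0754 1->0
5 4.7682 0->1
final: 1 -7.6112

Mode 0: guard c·x = 12.9325 hit at Δt = 1.2408 (t = 1.2408), x⁻ = (-12.9325) → reset → x⁺ = (-10.9826), jump to mode 1
Mode 1: guard c·x = -6.2109 hit at Δt = 1.0709 (t = 2.3117), x⁻ = (-6.2109) → reset → x⁺ = (-5.6772), jump to mode 0
Mode 0: guard c·x = 12.9325 hit at Δt = 0.6928 (t = 3.0045), x⁻ = (-12.9325) → reset → x⁺ = (-10.9826), jump to mode 1
Mode 1: guard c·x = -6.2109 hit at Δt = 1.0709 (t = 4.0754), x⁻ = (-6.2109) → reset → x⁺ = (-5.6772), jump to mode 0
Mode 0: guard c·x = 12.9325 hit at Δt = 0.6928 (t = 4.7682), x⁻ = (-12.9325) → reset → x⁺ = (-10.9826), jump to mode 1
Mode 1: flow for 0.6798 to horizon, guard not reached → x = (-7.6112)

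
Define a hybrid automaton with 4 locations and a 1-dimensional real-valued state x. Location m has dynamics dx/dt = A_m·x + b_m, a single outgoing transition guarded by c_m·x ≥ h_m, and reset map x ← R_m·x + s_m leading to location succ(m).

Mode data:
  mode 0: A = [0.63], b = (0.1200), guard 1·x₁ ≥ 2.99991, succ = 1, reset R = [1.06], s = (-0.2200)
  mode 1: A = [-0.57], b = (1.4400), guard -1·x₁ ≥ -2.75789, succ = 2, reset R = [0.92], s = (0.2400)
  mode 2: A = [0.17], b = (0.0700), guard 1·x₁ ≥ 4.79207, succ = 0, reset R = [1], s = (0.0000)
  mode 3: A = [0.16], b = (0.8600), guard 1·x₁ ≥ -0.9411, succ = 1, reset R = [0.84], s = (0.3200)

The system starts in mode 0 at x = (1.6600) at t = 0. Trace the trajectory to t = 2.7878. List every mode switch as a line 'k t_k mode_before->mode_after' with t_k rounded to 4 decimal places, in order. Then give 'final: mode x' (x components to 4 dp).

1 0.8646 0->1
2 1.9649 1->2
final: 2 3.2561

Mode 0: guard c·x = 2.9999 hit at Δt = 0.8646 (t = 0.8646), x⁻ = (2.9999) → reset → x⁺ = (2.9599), jump to mode 1
Mode 1: guard c·x = -2.7579 hit at Δt = 1.1003 (t = 1.9649), x⁻ = (2.7579) → reset → x⁺ = (2.7773), jump to mode 2
Mode 2: flow for 0.8229 to horizon, guard not reached → x = (3.2561)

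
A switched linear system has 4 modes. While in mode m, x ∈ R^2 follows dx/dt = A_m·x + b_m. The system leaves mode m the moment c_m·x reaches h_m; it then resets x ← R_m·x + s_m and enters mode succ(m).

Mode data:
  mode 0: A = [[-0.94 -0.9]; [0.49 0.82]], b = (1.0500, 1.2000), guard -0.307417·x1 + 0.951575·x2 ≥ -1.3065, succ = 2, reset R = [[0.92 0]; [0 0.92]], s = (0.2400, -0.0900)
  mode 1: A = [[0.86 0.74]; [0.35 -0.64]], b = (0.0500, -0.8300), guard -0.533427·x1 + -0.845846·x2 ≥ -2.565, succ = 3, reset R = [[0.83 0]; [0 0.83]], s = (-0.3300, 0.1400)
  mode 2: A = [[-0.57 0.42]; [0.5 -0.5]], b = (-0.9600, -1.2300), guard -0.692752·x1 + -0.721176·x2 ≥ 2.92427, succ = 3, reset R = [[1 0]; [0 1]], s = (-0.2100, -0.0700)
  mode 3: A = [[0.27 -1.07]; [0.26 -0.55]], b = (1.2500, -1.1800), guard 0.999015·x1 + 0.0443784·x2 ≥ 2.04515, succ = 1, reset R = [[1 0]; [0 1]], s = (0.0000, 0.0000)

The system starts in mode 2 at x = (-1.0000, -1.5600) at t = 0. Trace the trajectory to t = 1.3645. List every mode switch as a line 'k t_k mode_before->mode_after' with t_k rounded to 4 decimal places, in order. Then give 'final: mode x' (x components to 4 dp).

Mode 2: guard c·x = 2.9243 hit at Δt = 0.8086 (t = 0.8086), x⁻ = (-1.7905, -2.3349) → reset → x⁺ = (-2.0005, -2.4049), jump to mode 3
Mode 3: flow for 0.5559 to horizon, guard not reached → x = (0.0016, -2.4581)

1 0.8086 2->3
final: 3 0.0016 -2.4581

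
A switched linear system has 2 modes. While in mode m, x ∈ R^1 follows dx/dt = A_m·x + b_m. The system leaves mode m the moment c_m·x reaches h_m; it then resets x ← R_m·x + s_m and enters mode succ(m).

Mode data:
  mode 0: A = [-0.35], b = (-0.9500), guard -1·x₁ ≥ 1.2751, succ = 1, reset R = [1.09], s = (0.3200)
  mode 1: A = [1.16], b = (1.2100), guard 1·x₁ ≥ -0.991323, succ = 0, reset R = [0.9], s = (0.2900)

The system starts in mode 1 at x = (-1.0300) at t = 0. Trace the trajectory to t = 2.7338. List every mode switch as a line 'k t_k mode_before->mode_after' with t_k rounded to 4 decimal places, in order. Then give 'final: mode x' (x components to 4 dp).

1 1.1846 1->0
2 2.2806 0->1
final: 1 -1.0884

Mode 1: guard c·x = -0.9913 hit at Δt = 1.1846 (t = 1.1846), x⁻ = (-0.9913) → reset → x⁺ = (-0.6022), jump to mode 0
Mode 0: guard c·x = 1.2751 hit at Δt = 1.0960 (t = 2.2806), x⁻ = (-1.2751) → reset → x⁺ = (-1.0699), jump to mode 1
Mode 1: flow for 0.4532 to horizon, guard not reached → x = (-1.0884)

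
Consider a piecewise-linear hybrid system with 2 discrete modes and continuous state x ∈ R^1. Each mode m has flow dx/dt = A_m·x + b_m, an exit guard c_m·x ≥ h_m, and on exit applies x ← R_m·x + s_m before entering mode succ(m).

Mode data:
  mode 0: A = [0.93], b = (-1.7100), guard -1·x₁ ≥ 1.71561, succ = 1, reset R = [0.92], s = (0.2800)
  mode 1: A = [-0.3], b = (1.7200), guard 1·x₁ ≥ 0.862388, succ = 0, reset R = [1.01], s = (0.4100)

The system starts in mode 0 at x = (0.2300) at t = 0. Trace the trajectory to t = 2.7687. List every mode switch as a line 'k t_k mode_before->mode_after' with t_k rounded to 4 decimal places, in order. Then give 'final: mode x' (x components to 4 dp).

1 0.8524 0->1
2 2.0762 1->0
final: 0 0.7768

Mode 0: guard c·x = 1.7156 hit at Δt = 0.8524 (t = 0.8524), x⁻ = (-1.7156) → reset → x⁺ = (-1.2984), jump to mode 1
Mode 1: guard c·x = 0.8624 hit at Δt = 1.2238 (t = 2.0762), x⁻ = (0.8624) → reset → x⁺ = (1.2810), jump to mode 0
Mode 0: flow for 0.6925 to horizon, guard not reached → x = (0.7768)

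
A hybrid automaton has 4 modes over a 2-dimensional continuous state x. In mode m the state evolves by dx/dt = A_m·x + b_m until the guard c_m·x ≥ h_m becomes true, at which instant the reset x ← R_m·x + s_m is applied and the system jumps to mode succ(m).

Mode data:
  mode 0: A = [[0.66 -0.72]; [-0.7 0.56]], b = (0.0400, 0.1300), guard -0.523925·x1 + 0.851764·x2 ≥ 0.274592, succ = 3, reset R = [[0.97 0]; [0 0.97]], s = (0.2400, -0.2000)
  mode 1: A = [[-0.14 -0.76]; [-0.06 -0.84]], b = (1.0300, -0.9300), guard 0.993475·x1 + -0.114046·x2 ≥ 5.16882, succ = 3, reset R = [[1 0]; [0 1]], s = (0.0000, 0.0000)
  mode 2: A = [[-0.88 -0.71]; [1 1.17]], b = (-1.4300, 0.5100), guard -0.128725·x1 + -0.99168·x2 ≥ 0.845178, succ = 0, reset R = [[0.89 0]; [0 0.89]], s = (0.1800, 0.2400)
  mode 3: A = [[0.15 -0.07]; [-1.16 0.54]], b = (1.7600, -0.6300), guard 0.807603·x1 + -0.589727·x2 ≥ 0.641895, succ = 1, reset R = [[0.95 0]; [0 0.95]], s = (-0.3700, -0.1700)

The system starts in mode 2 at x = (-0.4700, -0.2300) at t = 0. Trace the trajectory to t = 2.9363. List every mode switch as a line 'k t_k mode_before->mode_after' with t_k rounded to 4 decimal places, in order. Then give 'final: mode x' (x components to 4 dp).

Mode 2: guard c·x = 0.8452 hit at Δt = 0.7419 (t = 0.7419), x⁻ = (-0.8482, -0.7422) → reset → x⁺ = (-0.5749, -0.4205), jump to mode 0
Mode 0: guard c·x = 0.2746 hit at Δt = 0.7665 (t = 1.5084), x⁻ = (-0.7021, -0.1095) → reset → x⁺ = (-0.4411, -0.3062), jump to mode 3
Mode 3: guard c·x = 0.6419 hit at Δt = 0.4290 (t = 1.9374), x⁻ = (0.3230, -0.6461) → reset → x⁺ = (-0.0631, -0.7838), jump to mode 1
Mode 1: flow for 0.9989 to horizon, guard not reached → x = (1.5448, -1.0022)

1 0.7419 2->0
2 1.5084 0->3
3 1.9374 3->1
final: 1 1.5448 -1.0022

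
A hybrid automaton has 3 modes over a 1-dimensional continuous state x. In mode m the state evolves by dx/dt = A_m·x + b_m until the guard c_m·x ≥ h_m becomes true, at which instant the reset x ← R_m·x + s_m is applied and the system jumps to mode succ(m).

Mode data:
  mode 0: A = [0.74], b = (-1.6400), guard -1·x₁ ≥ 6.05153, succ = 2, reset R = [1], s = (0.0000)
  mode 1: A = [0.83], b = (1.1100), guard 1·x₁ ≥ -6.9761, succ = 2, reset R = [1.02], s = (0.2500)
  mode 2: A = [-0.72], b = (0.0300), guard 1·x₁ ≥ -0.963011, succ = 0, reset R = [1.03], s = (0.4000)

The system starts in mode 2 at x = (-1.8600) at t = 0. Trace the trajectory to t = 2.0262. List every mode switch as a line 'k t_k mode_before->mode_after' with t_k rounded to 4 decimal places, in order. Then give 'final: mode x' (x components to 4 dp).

1 0.8862 2->0
final: 0 -4.3119

Mode 2: guard c·x = -0.9630 hit at Δt = 0.8862 (t = 0.8862), x⁻ = (-0.9630) → reset → x⁺ = (-0.5919), jump to mode 0
Mode 0: flow for 1.1400 to horizon, guard not reached → x = (-4.3119)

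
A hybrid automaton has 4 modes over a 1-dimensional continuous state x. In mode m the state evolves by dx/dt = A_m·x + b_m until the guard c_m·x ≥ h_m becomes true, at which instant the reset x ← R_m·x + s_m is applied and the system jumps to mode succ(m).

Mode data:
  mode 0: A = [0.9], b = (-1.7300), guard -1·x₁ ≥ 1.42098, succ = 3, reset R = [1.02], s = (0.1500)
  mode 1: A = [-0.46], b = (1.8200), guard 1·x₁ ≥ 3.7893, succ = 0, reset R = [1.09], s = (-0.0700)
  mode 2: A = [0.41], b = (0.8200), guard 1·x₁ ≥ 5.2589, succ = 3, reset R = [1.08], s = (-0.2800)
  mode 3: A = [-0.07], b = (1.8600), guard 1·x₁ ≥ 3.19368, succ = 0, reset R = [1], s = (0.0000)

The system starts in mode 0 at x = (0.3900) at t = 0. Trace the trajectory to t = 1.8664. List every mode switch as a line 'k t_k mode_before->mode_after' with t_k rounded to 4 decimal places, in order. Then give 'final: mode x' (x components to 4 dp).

Mode 0: guard c·x = 1.4210 hit at Δt = 0.8669 (t = 0.8669), x⁻ = (-1.4210) → reset → x⁺ = (-1.2994), jump to mode 3
Mode 3: flow for 0.9995 to horizon, guard not reached → x = (0.5839)

1 0.8669 0->3
final: 3 0.5839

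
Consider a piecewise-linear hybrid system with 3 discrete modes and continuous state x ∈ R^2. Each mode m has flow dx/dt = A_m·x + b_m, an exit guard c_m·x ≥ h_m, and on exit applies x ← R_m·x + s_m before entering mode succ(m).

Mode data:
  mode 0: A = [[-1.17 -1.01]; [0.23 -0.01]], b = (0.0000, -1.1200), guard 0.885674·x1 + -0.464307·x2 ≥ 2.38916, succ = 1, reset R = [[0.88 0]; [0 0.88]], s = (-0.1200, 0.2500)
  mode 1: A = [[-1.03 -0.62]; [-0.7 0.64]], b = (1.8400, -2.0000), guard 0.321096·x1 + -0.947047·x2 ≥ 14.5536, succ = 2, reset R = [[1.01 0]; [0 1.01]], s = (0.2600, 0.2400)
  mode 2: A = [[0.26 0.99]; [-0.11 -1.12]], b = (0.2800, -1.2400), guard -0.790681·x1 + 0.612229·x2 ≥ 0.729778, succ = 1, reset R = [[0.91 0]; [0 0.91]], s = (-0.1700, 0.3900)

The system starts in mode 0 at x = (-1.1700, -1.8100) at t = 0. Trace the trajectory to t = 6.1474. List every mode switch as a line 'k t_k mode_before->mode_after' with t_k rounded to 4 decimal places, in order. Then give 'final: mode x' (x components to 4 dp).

Mode 0: guard c·x = 2.3892 hit at Δt = 1.0333 (t = 1.0333), x⁻ = (1.1724, -2.9092) → reset → x⁺ = (0.9117, -2.3101), jump to mode 1
Mode 1: guard c·x = 14.5536 hit at Δt = 1.3560 (t = 2.3893), x⁻ = (5.2387, -13.5912) → reset → x⁺ = (5.5511, -13.4871), jump to mode 2
Mode 2: guard c·x = 0.7298 hit at Δt = 1.3003 (t = 3.6896), x⁻ = (-3.9560, -3.9171) → reset → x⁺ = (-3.7700, -3.1746), jump to mode 1
Mode 1: guard c·x = 14.5536 hit at Δt = 1.5425 (t = 5.2321), x⁻ = (4.6242, -13.7995) → reset → x⁺ = (4.9305, -13.6975), jump to mode 2
Mode 2: flow for 0.9153 to horizon, guard not reached → x = (-2.8695, -5.6202)

1 1.0333 0->1
2 2.3893 1->2
3 3.6896 2->1
4 5.2321 1->2
final: 2 -2.8695 -5.6202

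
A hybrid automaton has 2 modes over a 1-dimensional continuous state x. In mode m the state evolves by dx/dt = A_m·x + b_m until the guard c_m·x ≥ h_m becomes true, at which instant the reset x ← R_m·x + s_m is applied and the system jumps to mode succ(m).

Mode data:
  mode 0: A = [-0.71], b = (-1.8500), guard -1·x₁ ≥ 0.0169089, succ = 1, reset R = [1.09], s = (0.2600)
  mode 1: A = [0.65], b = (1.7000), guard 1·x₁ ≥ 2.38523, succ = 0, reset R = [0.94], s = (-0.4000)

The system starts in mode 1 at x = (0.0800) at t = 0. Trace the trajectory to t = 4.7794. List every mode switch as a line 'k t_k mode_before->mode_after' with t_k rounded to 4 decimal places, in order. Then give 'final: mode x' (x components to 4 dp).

Mode 1: guard c·x = 2.3852 hit at Δt = 0.9508 (t = 0.9508), x⁻ = (2.3852) → reset → x⁺ = (1.8421), jump to mode 0
Mode 0: guard c·x = 0.0169 hit at Δt = 0.7623 (t = 1.7131), x⁻ = (-0.0169) → reset → x⁺ = (0.2416), jump to mode 1
Mode 1: guard c·x = 2.3852 hit at Δt = 0.8612 (t = 2.5743), x⁻ = (2.3852) → reset → x⁺ = (1.8421), jump to mode 0
Mode 0: guard c·x = 0.0169 hit at Δt = 0.7623 (t = 3.3366), x⁻ = (-0.0169) → reset → x⁺ = (0.2416), jump to mode 1
Mode 1: guard c·x = 2.3852 hit at Δt = 0.8612 (t = 4.1979), x⁻ = (2.3852) → reset → x⁺ = (1.8421), jump to mode 0
Mode 0: flow for 0.5815 to horizon, guard not reached → x = (0.3376)

1 0.9508 1->0
2 1.7131 0->1
3 2.5743 1->0
4 3.3366 0->1
5 4.1979 1->0
final: 0 0.3376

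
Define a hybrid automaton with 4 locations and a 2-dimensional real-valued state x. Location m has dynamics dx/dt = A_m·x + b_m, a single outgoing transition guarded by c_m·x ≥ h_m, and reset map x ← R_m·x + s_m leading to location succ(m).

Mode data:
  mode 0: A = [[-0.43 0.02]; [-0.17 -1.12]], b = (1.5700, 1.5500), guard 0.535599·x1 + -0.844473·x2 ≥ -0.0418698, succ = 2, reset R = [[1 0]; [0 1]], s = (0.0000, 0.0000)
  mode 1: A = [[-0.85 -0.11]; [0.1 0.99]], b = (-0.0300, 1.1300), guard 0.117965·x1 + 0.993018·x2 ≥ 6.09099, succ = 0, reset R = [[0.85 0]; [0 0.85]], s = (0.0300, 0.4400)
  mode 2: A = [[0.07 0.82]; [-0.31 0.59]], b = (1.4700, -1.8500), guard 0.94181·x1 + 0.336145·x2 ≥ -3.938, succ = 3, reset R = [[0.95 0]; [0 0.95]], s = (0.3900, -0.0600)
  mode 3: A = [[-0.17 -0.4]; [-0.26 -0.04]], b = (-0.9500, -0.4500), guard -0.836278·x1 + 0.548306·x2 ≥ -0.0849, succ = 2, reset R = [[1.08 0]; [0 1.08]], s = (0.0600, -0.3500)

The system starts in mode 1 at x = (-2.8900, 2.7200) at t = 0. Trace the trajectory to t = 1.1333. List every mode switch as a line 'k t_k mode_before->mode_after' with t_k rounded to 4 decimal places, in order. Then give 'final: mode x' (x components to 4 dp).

Mode 1: guard c·x = 6.0910 hit at Δt = 0.7020 (t = 0.7020), x⁻ = (-1.8690, 6.3558) → reset → x⁺ = (-1.5587, 5.8425), jump to mode 0
Mode 0: flow for 0.4313 to horizon, guard not reached → x = (-0.6379, 4.1952)

1 0.7020 1->0
final: 0 -0.6379 4.1952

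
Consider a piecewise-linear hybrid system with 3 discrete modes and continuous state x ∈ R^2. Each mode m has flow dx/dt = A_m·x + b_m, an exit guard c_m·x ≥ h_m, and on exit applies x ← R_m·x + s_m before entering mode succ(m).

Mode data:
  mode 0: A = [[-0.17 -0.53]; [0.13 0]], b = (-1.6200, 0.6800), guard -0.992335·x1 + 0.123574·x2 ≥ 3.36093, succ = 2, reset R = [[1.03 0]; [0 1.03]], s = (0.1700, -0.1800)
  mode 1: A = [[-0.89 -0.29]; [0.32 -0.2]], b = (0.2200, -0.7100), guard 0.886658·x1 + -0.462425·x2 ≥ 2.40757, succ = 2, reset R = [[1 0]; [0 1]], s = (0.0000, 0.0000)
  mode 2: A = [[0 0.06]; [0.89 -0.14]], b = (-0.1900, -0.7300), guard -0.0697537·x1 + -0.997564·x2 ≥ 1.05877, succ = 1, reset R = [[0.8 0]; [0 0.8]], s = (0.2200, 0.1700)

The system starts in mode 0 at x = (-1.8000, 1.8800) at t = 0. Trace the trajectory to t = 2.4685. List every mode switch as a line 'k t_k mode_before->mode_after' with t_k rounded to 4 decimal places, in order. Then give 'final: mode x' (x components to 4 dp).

1 0.5877 0->2
2 1.3764 2->1
final: 1 -0.4919 -1.4928

Mode 0: guard c·x = 3.3609 hit at Δt = 0.5877 (t = 0.5877), x⁻ = (-3.1265, 2.0910) → reset → x⁺ = (-3.0503, 1.9737), jump to mode 2
Mode 2: guard c·x = 1.0588 hit at Δt = 0.7887 (t = 1.3764), x⁻ = (-3.1742, -0.8394) → reset → x⁺ = (-2.3194, -0.5015), jump to mode 1
Mode 1: flow for 1.0921 to horizon, guard not reached → x = (-0.4919, -1.4928)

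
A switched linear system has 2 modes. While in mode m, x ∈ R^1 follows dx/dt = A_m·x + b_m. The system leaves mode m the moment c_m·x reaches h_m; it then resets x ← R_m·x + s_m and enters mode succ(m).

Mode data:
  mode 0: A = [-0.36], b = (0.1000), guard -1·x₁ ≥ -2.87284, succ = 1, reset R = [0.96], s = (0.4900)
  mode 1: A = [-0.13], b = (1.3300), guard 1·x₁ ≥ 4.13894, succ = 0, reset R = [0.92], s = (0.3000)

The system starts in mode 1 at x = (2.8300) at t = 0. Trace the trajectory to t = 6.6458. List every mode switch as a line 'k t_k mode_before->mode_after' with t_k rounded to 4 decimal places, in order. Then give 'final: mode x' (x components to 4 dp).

Mode 1: guard c·x = 4.1389 hit at Δt = 1.4972 (t = 1.4972), x⁻ = (4.1389) → reset → x⁺ = (4.1078), jump to mode 0
Mode 0: guard c·x = -2.8728 hit at Δt = 1.0813 (t = 2.5785), x⁻ = (2.8728) → reset → x⁺ = (3.2479), jump to mode 1
Mode 1: guard c·x = 4.1389 hit at Δt = 1.0501 (t = 3.6286), x⁻ = (4.1389) → reset → x⁺ = (4.1078), jump to mode 0
Mode 0: guard c·x = -2.8728 hit at Δt = 1.0813 (t = 4.7098), x⁻ = (2.8728) → reset → x⁺ = (3.2479), jump to mode 1
Mode 1: guard c·x = 4.1389 hit at Δt = 1.0501 (t = 5.7599), x⁻ = (4.1389) → reset → x⁺ = (4.1078), jump to mode 0
Mode 0: flow for 0.8859 to horizon, guard not reached → x = (3.0620)

1 1.4972 1->0
2 2.5785 0->1
3 3.6286 1->0
4 4.7098 0->1
5 5.7599 1->0
final: 0 3.0620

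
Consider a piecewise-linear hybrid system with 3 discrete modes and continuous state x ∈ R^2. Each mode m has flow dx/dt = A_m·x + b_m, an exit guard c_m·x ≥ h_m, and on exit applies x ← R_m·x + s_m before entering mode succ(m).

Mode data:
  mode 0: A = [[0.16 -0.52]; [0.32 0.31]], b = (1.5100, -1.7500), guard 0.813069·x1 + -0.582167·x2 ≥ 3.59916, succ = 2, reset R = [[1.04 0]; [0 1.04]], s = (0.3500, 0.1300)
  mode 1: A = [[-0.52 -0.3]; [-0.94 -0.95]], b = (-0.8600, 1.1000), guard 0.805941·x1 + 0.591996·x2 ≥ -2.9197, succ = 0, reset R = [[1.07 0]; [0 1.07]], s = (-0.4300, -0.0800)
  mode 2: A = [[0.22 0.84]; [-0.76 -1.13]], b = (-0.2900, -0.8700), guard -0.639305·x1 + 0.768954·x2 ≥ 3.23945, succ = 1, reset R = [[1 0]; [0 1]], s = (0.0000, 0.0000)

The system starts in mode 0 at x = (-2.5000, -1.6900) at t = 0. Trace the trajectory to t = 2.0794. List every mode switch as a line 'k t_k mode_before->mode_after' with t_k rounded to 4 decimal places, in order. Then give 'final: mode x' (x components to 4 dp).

Mode 0: guard c·x = 3.5992 hit at Δt = 1.0717 (t = 1.0717), x⁻ = (0.8158, -5.0430) → reset → x⁺ = (1.1984, -5.1147), jump to mode 2
Mode 2: flow for 1.0077 to horizon, guard not reached → x = (-2.0369, -1.7531)

1 1.0717 0->2
final: 2 -2.0369 -1.7531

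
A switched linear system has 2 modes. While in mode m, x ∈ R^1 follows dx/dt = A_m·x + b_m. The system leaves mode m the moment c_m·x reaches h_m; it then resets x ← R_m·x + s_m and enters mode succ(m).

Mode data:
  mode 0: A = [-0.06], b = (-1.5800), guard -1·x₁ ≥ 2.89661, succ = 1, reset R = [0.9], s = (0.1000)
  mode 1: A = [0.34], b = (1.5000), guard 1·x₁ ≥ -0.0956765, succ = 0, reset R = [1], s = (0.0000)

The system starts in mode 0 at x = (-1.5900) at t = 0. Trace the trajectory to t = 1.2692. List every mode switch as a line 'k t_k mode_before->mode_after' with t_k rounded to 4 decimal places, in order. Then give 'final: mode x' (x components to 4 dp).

Mode 0: guard c·x = 2.8966 hit at Δt = 0.9042 (t = 0.9042), x⁻ = (-2.8966) → reset → x⁺ = (-2.5069), jump to mode 1
Mode 1: flow for 0.3650 to horizon, guard not reached → x = (-2.2553)

1 0.9042 0->1
final: 1 -2.2553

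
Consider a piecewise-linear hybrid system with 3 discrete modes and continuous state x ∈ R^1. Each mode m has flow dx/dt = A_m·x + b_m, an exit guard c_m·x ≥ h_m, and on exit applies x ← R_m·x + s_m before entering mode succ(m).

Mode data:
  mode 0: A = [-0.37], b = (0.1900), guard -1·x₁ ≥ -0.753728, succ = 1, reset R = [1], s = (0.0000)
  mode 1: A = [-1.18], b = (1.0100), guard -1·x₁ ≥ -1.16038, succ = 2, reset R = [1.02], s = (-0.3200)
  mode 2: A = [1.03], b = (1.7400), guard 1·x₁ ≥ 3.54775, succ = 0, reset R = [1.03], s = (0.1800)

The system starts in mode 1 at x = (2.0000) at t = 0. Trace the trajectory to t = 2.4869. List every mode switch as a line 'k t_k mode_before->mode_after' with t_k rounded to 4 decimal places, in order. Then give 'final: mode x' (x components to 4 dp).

1 1.1219 1->2
2 1.8195 2->0
final: 0 3.1076

Mode 1: guard c·x = -1.1604 hit at Δt = 1.1219 (t = 1.1219), x⁻ = (1.1604) → reset → x⁺ = (0.8636), jump to mode 2
Mode 2: guard c·x = 3.5478 hit at Δt = 0.6976 (t = 1.8195), x⁻ = (3.5477) → reset → x⁺ = (3.8342), jump to mode 0
Mode 0: flow for 0.6674 to horizon, guard not reached → x = (3.1076)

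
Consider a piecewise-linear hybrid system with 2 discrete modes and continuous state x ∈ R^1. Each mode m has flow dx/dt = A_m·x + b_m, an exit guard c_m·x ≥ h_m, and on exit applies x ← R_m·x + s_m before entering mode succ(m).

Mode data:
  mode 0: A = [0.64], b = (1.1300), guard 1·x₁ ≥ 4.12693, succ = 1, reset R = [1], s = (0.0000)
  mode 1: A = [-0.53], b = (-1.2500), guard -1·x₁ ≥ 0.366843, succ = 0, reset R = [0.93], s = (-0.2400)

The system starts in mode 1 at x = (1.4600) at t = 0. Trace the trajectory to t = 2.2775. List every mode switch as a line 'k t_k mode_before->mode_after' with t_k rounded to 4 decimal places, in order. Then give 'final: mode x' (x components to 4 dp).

Mode 1: guard c·x = 0.3668 hit at Δt = 1.2281 (t = 1.2281), x⁻ = (-0.3668) → reset → x⁺ = (-0.5812), jump to mode 0
Mode 0: flow for 1.0494 to horizon, guard not reached → x = (0.5528)

1 1.2281 1->0
final: 0 0.5528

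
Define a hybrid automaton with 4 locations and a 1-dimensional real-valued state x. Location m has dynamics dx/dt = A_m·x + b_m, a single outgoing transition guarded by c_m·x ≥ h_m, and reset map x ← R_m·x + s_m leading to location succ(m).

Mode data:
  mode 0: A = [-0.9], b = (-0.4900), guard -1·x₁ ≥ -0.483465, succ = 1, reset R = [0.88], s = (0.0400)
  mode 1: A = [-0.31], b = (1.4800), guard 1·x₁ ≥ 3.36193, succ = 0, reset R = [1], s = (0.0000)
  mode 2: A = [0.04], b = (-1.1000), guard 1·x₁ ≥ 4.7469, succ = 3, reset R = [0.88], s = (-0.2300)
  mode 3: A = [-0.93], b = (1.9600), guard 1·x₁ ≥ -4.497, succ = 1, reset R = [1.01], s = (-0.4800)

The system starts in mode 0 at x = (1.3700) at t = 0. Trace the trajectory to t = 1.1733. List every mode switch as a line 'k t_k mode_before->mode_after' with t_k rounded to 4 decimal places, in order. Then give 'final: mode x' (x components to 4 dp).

1 0.6910 0->1
final: 1 1.0638

Mode 0: guard c·x = -0.4835 hit at Δt = 0.6910 (t = 0.6910), x⁻ = (0.4835) → reset → x⁺ = (0.4654), jump to mode 1
Mode 1: flow for 0.4823 to horizon, guard not reached → x = (1.0638)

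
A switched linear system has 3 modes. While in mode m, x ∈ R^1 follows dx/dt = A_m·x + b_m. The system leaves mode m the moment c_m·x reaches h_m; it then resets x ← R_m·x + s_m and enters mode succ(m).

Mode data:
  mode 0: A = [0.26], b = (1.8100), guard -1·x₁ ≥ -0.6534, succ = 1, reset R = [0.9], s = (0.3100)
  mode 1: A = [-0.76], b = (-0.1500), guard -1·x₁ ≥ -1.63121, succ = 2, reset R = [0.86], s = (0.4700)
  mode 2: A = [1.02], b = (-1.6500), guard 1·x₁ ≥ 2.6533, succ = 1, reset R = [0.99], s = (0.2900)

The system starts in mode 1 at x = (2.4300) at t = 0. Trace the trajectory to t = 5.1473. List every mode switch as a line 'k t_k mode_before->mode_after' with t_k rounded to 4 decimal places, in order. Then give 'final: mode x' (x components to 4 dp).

Mode 1: guard c·x = -1.6312 hit at Δt = 0.4769 (t = 0.4769), x⁻ = (1.6312) → reset → x⁺ = (1.8728), jump to mode 2
Mode 2: guard c·x = 2.6533 hit at Δt = 1.3733 (t = 1.8502), x⁻ = (2.6533) → reset → x⁺ = (2.9168), jump to mode 1
Mode 1: guard c·x = -1.6312 hit at Δt = 0.7005 (t = 2.5507), x⁻ = (1.6312) → reset → x⁺ = (1.8728), jump to mode 2
Mode 2: guard c·x = 2.6533 hit at Δt = 1.3733 (t = 3.9240), x⁻ = (2.6533) → reset → x⁺ = (2.9168), jump to mode 1
Mode 1: guard c·x = -1.6312 hit at Δt = 0.7005 (t = 4.6246), x⁻ = (1.6312) → reset → x⁺ = (1.8728), jump to mode 2
Mode 2: flow for 0.5227 to horizon, guard not reached → x = (2.0526)

1 0.4769 1->2
2 1.8502 2->1
3 2.5507 1->2
4 3.9240 2->1
5 4.6246 1->2
final: 2 2.0526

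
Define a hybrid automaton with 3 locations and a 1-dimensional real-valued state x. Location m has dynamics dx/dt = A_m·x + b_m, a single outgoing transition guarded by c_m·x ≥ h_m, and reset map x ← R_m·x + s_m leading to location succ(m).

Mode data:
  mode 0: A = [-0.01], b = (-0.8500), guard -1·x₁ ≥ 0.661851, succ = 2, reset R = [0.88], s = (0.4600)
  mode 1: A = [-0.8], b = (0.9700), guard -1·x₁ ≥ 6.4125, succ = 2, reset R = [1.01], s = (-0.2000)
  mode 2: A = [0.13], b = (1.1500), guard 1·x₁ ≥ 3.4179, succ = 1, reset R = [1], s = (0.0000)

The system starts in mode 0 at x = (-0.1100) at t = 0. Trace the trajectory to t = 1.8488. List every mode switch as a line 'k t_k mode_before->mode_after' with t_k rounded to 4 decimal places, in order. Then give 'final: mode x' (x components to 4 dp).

Mode 0: guard c·x = 0.6619 hit at Δt = 0.6522 (t = 0.6522), x⁻ = (-0.6619) → reset → x⁺ = (-0.1224), jump to mode 2
Mode 2: flow for 1.1966 to horizon, guard not reached → x = (1.3459)

1 0.6522 0->2
final: 2 1.3459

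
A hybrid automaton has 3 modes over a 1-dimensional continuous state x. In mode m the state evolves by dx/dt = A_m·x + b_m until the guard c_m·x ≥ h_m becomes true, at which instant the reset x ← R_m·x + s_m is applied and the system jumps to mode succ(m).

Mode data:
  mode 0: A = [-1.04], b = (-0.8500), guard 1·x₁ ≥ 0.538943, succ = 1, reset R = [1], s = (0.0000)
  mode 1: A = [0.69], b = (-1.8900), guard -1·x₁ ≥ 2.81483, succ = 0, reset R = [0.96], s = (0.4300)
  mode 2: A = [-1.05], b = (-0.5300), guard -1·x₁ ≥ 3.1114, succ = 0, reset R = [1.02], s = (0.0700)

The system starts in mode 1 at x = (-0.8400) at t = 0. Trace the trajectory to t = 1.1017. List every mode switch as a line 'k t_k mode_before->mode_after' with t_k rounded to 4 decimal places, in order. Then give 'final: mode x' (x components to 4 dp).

Mode 1: guard c·x = 2.8148 hit at Δt = 0.6368 (t = 0.6368), x⁻ = (-2.8148) → reset → x⁺ = (-2.2722), jump to mode 0
Mode 0: flow for 0.4649 to horizon, guard not reached → x = (-1.7145)

1 0.6368 1->0
final: 0 -1.7145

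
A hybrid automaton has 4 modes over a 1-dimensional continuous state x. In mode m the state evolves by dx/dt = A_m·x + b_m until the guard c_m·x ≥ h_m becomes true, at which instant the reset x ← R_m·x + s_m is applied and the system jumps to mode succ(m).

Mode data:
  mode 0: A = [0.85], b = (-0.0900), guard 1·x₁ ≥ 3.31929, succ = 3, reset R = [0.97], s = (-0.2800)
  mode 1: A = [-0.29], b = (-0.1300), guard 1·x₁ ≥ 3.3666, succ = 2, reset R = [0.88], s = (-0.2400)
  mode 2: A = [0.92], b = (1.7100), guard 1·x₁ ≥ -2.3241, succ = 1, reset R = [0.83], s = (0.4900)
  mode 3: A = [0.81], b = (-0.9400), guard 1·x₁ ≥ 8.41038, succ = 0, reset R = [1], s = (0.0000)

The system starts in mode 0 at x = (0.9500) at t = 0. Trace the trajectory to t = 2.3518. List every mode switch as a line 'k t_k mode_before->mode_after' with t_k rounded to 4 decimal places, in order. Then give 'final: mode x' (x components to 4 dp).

1 1.5727 0->3
final: 3 4.5048

Mode 0: guard c·x = 3.3193 hit at Δt = 1.5727 (t = 1.5727), x⁻ = (3.3193) → reset → x⁺ = (2.9397), jump to mode 3
Mode 3: flow for 0.7791 to horizon, guard not reached → x = (4.5048)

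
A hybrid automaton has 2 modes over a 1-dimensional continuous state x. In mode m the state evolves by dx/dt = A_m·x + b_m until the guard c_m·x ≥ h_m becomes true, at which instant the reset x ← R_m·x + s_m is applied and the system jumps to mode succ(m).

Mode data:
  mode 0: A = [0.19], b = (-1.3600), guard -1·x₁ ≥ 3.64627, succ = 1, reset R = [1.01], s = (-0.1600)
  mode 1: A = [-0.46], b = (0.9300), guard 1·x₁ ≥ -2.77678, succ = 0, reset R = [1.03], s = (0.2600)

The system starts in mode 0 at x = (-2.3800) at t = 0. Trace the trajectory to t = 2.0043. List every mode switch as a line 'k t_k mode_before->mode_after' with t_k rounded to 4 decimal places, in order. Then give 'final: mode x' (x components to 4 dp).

Mode 0: guard c·x = 3.6463 hit at Δt = 0.6561 (t = 0.6561), x⁻ = (-3.6463) → reset → x⁺ = (-3.8427), jump to mode 1
Mode 1: guard c·x = -2.7768 hit at Δt = 0.4361 (t = 1.0922), x⁻ = (-2.7768) → reset → x⁺ = (-2.6001), jump to mode 0
Mode 0: guard c·x = 3.6463 hit at Δt = 0.5360 (t = 1.6282), x⁻ = (-3.6463) → reset → x⁺ = (-3.8427), jump to mode 1
Mode 1: flow for 0.3761 to horizon, guard not reached → x = (-2.9111)

1 0.6561 0->1
2 1.0922 1->0
3 1.6282 0->1
final: 1 -2.9111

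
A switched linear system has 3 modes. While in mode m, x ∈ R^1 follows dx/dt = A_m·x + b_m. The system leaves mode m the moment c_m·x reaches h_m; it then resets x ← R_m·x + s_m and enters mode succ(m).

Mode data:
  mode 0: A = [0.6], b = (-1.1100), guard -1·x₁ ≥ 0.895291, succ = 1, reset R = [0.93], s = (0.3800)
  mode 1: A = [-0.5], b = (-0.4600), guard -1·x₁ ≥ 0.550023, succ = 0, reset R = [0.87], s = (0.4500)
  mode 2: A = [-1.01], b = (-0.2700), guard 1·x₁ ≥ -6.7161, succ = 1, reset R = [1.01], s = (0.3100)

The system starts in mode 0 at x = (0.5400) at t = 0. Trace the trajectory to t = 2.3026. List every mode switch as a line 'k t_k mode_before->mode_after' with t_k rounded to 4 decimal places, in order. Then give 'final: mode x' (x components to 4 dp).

1 1.2331 0->1
2 1.7005 1->0
final: 0 -0.8459

Mode 0: guard c·x = 0.8953 hit at Δt = 1.2331 (t = 1.2331), x⁻ = (-0.8953) → reset → x⁺ = (-0.4526), jump to mode 1
Mode 1: guard c·x = 0.5500 hit at Δt = 0.4674 (t = 1.7005), x⁻ = (-0.5500) → reset → x⁺ = (-0.0285), jump to mode 0
Mode 0: flow for 0.6021 to horizon, guard not reached → x = (-0.8459)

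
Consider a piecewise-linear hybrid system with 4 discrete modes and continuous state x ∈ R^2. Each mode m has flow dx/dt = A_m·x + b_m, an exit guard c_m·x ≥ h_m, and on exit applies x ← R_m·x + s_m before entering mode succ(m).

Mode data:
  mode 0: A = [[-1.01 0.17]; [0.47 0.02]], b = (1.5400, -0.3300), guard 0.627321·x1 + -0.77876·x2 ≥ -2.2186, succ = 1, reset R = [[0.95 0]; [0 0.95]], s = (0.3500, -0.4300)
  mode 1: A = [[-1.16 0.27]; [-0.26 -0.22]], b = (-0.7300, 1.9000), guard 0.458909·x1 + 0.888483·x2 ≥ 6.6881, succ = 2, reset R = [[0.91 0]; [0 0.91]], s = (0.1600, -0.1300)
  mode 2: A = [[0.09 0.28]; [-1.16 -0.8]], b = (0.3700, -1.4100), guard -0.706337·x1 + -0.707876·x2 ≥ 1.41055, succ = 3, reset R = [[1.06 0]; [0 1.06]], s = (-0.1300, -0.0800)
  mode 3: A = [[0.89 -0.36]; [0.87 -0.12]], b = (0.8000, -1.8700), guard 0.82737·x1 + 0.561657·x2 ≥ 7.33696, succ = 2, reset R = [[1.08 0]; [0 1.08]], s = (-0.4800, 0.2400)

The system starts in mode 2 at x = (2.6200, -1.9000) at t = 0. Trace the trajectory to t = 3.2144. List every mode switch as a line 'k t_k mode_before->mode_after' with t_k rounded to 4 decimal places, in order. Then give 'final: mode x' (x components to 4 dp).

Mode 2: guard c·x = 1.4105 hit at Δt = 1.3749 (t = 1.3749), x⁻ = (2.1664, -4.1543) → reset → x⁺ = (2.1664, -4.4836), jump to mode 3
Mode 3: guard c·x = 7.3370 hit at Δt = 1.0906 (t = 2.4655), x⁻ = (9.5431, -0.9948) → reset → x⁺ = (9.8266, -0.8344), jump to mode 2
Mode 2: flow for 0.7489 to horizon, guard not reached → x = (9.8012, -7.7434)

1 1.3749 2->3
2 2.4655 3->2
final: 2 9.8012 -7.7434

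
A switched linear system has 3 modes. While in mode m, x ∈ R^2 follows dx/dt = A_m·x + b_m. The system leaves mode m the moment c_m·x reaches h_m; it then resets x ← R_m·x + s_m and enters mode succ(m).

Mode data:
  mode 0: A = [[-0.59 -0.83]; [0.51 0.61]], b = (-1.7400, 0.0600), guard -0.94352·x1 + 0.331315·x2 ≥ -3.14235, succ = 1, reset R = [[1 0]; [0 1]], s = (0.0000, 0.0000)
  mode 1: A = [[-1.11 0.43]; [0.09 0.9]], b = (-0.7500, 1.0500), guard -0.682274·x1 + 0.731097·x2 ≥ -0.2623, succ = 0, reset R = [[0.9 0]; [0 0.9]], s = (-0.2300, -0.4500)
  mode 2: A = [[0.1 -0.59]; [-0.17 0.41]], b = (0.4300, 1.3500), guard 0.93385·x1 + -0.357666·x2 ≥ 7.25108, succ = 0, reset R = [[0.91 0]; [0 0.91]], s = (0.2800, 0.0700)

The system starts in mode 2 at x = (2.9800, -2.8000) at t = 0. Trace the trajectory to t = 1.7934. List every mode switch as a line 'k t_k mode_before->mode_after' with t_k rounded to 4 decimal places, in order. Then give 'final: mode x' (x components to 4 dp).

Mode 2: guard c·x = 7.2511 hit at Δt = 1.2293 (t = 1.2293), x⁻ = (6.3539, -3.6836) → reset → x⁺ = (6.0621, -3.2820), jump to mode 0
Mode 0: flow for 0.5641 to horizon, guard not reached → x = (4.6963, -2.7347)

1 1.2293 2->0
final: 0 4.6963 -2.7347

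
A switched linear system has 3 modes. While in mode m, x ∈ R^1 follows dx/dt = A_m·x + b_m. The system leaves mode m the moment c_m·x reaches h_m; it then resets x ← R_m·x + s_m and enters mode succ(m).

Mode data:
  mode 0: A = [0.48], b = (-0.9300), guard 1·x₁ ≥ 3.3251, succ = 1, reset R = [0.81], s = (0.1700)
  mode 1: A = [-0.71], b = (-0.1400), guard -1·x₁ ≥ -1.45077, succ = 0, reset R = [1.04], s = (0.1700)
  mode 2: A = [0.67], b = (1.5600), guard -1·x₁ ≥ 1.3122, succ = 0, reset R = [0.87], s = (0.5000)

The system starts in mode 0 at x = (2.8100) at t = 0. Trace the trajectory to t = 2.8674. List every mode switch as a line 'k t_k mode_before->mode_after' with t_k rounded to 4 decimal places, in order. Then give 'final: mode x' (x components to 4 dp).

1 0.9666 0->1
2 1.8385 1->0
final: 0 1.5136

Mode 0: guard c·x = 3.3251 hit at Δt = 0.9666 (t = 0.9666), x⁻ = (3.3251) → reset → x⁺ = (2.8633), jump to mode 1
Mode 1: guard c·x = -1.4508 hit at Δt = 0.8719 (t = 1.8385), x⁻ = (1.4508) → reset → x⁺ = (1.6788), jump to mode 0
Mode 0: flow for 1.0289 to horizon, guard not reached → x = (1.5136)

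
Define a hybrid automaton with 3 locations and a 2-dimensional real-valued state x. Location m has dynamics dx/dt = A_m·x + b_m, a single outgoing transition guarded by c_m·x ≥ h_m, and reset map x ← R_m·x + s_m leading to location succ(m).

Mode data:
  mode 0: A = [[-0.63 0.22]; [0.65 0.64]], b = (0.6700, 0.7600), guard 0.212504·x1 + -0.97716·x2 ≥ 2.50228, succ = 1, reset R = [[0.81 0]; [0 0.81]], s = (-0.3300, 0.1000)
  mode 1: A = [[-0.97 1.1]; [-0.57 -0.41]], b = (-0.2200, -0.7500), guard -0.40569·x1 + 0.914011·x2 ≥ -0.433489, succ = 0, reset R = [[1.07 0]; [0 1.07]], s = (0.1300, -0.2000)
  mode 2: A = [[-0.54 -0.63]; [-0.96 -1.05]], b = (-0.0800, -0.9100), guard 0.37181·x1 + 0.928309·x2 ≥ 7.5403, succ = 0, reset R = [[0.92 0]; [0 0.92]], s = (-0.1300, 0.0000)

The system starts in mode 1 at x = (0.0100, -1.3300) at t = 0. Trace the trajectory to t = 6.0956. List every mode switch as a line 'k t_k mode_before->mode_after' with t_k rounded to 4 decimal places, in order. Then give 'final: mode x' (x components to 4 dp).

Mode 1: guard c·x = -0.4335 hit at Δt = 1.5086 (t = 1.5086), x⁻ = (-1.2118, -1.0121) → reset → x⁺ = (-1.1667, -1.2830), jump to mode 0
Mode 0: guard c·x = 2.5023 hit at Δt = 1.5799 (t = 3.0885), x⁻ = (-0.2058, -2.6055) → reset → x⁺ = (-0.4967, -2.0105), jump to mode 1
Mode 1: guard c·x = -0.4335 hit at Δt = 1.3561 (t = 4.4446), x⁻ = (-1.5589, -1.1662) → reset → x⁺ = (-1.5380, -1.4478), jump to mode 0
Mode 0: guard c·x = 2.5023 hit at Δt = 1.0272 (t = 5.4718), x⁻ = (-0.6517, -2.7025) → reset → x⁺ = (-0.8579, -2.0890), jump to mode 1
Mode 1: flow for 0.6238 to horizon, guard not reached → x = (-1.5228, -1.6339)

1 1.5086 1->0
2 3.0885 0->1
3 4.4446 1->0
4 5.4718 0->1
final: 1 -1.5228 -1.6339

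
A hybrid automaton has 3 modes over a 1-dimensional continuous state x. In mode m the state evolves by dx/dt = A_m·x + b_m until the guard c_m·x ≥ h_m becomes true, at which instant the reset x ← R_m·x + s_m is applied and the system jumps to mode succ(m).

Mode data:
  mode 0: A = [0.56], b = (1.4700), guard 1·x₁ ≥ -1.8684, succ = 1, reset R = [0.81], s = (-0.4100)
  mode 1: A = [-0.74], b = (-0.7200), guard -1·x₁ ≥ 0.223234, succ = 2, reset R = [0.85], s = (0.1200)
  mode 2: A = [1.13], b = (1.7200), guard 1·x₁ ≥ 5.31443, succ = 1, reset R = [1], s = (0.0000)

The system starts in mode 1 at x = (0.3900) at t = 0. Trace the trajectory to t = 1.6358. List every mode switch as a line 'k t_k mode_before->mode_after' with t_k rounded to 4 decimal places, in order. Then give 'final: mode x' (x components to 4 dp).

Mode 1: guard c·x = 0.2232 hit at Δt = 0.8077 (t = 0.8077), x⁻ = (-0.2232) → reset → x⁺ = (-0.0697), jump to mode 2
Mode 2: flow for 0.8281 to horizon, guard not reached → x = (2.1802)

1 0.8077 1->2
final: 2 2.1802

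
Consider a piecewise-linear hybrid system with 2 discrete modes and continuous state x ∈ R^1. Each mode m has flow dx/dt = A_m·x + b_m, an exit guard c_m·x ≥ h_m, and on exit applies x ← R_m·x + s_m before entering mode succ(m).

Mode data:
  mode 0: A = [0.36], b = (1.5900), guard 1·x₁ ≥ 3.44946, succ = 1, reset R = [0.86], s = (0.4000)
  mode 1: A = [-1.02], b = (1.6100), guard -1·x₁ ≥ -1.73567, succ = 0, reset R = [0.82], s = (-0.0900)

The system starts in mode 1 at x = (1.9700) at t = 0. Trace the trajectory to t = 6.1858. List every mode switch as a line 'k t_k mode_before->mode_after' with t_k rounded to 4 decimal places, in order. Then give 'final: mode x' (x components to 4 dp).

1 0.8945 1->0
2 1.7650 0->1
3 4.1485 1->0
4 5.0190 0->1
final: 1 2.1223

Mode 1: guard c·x = -1.7357 hit at Δt = 0.8945 (t = 0.8945), x⁻ = (1.7357) → reset → x⁺ = (1.3332), jump to mode 0
Mode 0: guard c·x = 3.4495 hit at Δt = 0.8705 (t = 1.7650), x⁻ = (3.4495) → reset → x⁺ = (3.3665), jump to mode 1
Mode 1: guard c·x = -1.7357 hit at Δt = 2.3835 (t = 4.1485), x⁻ = (1.7357) → reset → x⁺ = (1.3332), jump to mode 0
Mode 0: guard c·x = 3.4495 hit at Δt = 0.8705 (t = 5.0190), x⁻ = (3.4495) → reset → x⁺ = (3.3665), jump to mode 1
Mode 1: flow for 1.1668 to horizon, guard not reached → x = (2.1223)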